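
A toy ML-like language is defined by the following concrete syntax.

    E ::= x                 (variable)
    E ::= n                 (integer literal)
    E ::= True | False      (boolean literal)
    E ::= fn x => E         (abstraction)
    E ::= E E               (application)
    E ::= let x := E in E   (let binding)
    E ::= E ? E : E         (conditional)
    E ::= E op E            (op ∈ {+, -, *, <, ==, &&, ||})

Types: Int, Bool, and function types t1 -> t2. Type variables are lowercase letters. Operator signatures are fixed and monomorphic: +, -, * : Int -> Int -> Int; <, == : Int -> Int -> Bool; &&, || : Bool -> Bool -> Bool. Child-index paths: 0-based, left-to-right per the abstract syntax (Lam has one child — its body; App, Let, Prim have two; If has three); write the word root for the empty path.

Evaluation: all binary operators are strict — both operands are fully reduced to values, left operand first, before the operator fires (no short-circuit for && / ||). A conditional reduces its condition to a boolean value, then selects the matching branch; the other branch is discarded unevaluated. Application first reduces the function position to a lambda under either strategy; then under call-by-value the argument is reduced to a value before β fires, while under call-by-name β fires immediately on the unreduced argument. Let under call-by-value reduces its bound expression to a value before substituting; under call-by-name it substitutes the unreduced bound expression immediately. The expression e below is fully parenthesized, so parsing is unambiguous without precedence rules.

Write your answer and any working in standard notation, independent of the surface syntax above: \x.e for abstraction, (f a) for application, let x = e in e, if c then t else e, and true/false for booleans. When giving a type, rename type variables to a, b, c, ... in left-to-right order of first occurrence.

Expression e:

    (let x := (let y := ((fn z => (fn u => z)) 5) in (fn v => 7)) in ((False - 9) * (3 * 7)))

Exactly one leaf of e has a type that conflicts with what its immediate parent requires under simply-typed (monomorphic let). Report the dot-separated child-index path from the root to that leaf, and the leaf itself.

Answer: 1.0.0 : false

Trace:
z : a
\u._ : b -> a
\z._ : a -> b -> a
  unify a -> b -> a ~ Int -> c
  unify a ~ Int
  unify b -> Int ~ c
_ _ : b -> Int
let y : b -> Int
\v._ : d -> Int
let x : d -> Int
  unify Bool ~ Int
  FAIL: mismatch Bool ~ Int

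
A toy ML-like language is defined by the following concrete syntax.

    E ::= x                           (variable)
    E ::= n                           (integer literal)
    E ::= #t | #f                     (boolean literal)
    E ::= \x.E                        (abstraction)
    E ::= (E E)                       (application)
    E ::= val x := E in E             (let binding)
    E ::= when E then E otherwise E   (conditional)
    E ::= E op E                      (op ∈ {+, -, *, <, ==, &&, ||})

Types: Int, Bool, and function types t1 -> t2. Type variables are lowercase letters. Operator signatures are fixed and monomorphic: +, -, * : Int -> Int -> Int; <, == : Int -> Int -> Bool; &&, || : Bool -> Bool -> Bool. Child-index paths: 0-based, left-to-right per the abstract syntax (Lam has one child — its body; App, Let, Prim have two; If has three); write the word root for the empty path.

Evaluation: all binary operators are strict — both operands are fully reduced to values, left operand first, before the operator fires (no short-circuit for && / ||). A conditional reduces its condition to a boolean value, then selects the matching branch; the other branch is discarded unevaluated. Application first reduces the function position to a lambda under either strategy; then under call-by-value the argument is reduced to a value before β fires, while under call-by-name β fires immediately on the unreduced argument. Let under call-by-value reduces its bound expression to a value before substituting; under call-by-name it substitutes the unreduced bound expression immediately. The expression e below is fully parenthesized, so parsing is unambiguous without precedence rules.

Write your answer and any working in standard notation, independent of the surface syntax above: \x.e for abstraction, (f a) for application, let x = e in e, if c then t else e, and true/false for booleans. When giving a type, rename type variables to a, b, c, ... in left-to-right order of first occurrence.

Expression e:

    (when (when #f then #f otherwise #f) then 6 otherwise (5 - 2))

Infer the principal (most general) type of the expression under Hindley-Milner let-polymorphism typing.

Derivation:
  unify Bool ~ Bool
  unify Bool ~ Bool
  unify Bool ~ Bool
  unify Int ~ Int
  unify Int ~ Int
  unify Int ~ Int

Answer: Int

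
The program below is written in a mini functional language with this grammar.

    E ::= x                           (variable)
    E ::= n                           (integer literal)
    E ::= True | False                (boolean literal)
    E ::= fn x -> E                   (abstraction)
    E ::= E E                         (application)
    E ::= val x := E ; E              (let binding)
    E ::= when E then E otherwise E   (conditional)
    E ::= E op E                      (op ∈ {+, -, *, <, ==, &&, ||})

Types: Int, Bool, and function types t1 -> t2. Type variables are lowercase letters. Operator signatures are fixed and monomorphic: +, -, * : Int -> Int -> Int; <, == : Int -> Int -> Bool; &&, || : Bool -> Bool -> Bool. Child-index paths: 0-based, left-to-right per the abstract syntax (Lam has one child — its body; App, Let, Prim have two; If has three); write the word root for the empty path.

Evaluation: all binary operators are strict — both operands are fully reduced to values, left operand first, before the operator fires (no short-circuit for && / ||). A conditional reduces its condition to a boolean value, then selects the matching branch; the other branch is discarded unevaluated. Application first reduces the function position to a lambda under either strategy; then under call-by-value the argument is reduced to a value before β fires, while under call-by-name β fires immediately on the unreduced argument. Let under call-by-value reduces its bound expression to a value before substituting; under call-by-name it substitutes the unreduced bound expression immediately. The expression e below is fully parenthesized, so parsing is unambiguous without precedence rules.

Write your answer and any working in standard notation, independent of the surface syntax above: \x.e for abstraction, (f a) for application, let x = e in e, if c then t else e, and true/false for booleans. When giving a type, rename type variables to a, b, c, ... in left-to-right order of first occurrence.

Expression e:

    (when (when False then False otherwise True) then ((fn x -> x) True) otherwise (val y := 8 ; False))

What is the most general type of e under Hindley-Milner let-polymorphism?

Trace:
  unify Bool ~ Bool
  unify Bool ~ Bool
  unify Bool ~ Bool
x : a
\x._ : a -> a
  unify a -> a ~ Bool -> b
  unify a ~ Bool
  unify Bool ~ b
_ _ : Bool
let y : Int
  unify Bool ~ Bool

Answer: Bool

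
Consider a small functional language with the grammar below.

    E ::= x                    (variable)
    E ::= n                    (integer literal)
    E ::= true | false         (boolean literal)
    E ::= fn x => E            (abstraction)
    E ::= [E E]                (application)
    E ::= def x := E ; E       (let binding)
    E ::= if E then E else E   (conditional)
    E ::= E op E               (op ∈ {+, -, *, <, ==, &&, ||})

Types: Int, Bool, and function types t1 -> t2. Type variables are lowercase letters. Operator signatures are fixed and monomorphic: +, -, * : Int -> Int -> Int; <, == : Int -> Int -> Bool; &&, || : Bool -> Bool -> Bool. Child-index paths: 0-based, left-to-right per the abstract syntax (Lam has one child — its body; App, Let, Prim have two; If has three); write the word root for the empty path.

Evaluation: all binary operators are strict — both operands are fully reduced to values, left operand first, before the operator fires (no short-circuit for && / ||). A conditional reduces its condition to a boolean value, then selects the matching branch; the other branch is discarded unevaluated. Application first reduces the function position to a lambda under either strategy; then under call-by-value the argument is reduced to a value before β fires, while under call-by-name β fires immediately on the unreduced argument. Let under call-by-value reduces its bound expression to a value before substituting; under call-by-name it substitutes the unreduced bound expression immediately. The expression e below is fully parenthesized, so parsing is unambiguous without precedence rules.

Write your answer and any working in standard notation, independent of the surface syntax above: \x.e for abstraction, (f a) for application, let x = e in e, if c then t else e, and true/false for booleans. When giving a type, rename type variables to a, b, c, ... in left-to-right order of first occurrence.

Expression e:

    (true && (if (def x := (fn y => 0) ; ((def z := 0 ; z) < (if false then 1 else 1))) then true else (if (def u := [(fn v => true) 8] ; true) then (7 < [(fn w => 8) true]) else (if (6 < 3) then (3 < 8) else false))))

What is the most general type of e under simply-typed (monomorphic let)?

Trace:
  unify Bool ~ Bool
\y._ : a -> Int
let x : a -> Int
let z : Int
z : Int
  unify Int ~ Int
  unify Bool ~ Bool
  unify Int ~ Int
  unify Int ~ Int
  unify Bool ~ Bool
\v._ : b -> Bool
  unify b -> Bool ~ Int -> c
  unify b ~ Int
  unify Bool ~ c
_ _ : Bool
let u : Bool
  unify Bool ~ Bool
  unify Int ~ Int
\w._ : d -> Int
  unify d -> Int ~ Bool -> e
  unify d ~ Bool
  unify Int ~ e
_ _ : Int
  unify Int ~ Int
  unify Int ~ Int
  unify Int ~ Int
  unify Bool ~ Bool
  unify Int ~ Int
  unify Int ~ Int
  unify Bool ~ Bool
  unify Bool ~ Bool
  unify Bool ~ Bool
  unify Bool ~ Bool

Answer: Bool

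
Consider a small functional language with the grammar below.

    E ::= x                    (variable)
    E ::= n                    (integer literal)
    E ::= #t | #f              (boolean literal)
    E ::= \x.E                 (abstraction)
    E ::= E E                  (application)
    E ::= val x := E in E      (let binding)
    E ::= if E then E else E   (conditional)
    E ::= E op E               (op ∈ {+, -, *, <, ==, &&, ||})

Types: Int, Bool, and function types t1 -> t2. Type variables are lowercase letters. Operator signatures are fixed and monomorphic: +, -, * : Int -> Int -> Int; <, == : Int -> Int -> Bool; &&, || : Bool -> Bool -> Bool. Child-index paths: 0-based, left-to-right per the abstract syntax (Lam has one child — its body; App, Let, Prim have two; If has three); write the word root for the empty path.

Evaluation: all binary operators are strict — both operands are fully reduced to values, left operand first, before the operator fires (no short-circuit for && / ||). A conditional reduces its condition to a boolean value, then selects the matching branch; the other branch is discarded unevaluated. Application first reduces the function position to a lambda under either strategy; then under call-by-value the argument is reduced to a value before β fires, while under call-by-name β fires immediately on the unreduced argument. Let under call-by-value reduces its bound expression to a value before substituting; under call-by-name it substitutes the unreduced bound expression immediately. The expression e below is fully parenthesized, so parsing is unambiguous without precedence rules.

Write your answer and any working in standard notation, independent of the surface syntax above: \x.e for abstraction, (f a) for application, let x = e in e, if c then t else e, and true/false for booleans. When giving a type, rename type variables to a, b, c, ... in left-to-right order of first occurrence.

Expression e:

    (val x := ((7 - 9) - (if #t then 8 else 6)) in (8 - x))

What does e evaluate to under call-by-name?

Trace:
step 0: (let x = ((7 - 9) - (if true then 8 else 6)) in (8 - x))
step 1: [let@root] (8 - ((7 - 9) - (if true then 8 else 6)))
step 2: [delta@1.0] (8 - (-2 - (if true then 8 else 6)))
step 3: [if@1.1] (8 - (-2 - 8))
step 4: [delta@1] (8 - -10)
step 5: [delta@root] 18

Answer: 18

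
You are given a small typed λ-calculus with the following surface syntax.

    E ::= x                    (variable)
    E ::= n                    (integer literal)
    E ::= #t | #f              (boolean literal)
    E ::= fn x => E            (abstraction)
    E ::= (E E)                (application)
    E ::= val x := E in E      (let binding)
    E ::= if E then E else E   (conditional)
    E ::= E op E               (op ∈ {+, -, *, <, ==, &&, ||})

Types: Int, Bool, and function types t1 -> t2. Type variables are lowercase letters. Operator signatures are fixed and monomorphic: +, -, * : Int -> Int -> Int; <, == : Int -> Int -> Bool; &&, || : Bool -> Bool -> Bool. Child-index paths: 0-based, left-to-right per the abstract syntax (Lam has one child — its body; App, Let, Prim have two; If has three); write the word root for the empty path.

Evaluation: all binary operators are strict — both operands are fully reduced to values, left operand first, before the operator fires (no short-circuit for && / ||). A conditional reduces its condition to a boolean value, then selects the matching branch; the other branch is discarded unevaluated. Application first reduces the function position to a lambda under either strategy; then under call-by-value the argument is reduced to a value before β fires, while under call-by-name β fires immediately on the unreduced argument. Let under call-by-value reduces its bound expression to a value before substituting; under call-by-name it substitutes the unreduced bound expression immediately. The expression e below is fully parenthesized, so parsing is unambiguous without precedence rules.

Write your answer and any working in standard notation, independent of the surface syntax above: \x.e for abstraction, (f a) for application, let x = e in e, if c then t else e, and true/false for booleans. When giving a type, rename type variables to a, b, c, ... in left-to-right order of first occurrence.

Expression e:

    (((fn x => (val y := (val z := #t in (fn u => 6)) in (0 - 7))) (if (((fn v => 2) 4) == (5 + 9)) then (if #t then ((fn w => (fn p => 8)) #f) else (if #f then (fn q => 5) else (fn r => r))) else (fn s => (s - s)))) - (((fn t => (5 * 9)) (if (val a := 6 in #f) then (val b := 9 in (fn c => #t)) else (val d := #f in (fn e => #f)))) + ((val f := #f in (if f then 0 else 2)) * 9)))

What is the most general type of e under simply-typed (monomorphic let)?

Answer: Int

Working:
let z : Bool
\u._ : b -> Int
let y : b -> Int
  unify Int ~ Int
  unify Int ~ Int
\x._ : a -> Int
\v._ : c -> Int
  unify c -> Int ~ Int -> d
  unify c ~ Int
  unify Int ~ d
_ _ : Int
  unify Int ~ Int
  unify Int ~ Int
  unify Int ~ Int
  unify Int ~ Int
  unify Bool ~ Bool
  unify Bool ~ Bool
\p._ : f -> Int
\w._ : e -> f -> Int
  unify e -> f -> Int ~ Bool -> g
  unify e ~ Bool
  unify f -> Int ~ g
_ _ : f -> Int
  unify Bool ~ Bool
\q._ : h -> Int
r : i
\r._ : i -> i
  unify h -> Int ~ i -> i
  unify h ~ i
  unify Int ~ i
  unify f -> Int ~ Int -> Int
  unify f ~ Int
  unify Int ~ Int
s : j
  unify j ~ Int
s : Int
  unify Int ~ Int
\s._ : Int -> Int
  unify Int -> Int ~ Int -> Int
  unify Int ~ Int
  unify Int ~ Int
  unify a -> Int ~ (Int -> Int) -> k
  unify a ~ Int -> Int
  unify Int ~ k
_ _ : Int
  unify Int ~ Int
  unify Int ~ Int
  unify Int ~ Int
\t._ : l -> Int
let a : Int
  unify Bool ~ Bool
let b : Int
\c._ : m -> Bool
let d : Bool
\e._ : n -> Bool
  unify m -> Bool ~ n -> Bool
  unify m ~ n
  unify Bool ~ Bool
  unify l -> Int ~ (n -> Bool) -> o
  unify l ~ n -> Bool
  unify Int ~ o
_ _ : Int
  unify Int ~ Int
let f : Bool
f : Bool
  unify Bool ~ Bool
  unify Int ~ Int
  unify Int ~ Int
  unify Int ~ Int
  unify Int ~ Int
  unify Int ~ Int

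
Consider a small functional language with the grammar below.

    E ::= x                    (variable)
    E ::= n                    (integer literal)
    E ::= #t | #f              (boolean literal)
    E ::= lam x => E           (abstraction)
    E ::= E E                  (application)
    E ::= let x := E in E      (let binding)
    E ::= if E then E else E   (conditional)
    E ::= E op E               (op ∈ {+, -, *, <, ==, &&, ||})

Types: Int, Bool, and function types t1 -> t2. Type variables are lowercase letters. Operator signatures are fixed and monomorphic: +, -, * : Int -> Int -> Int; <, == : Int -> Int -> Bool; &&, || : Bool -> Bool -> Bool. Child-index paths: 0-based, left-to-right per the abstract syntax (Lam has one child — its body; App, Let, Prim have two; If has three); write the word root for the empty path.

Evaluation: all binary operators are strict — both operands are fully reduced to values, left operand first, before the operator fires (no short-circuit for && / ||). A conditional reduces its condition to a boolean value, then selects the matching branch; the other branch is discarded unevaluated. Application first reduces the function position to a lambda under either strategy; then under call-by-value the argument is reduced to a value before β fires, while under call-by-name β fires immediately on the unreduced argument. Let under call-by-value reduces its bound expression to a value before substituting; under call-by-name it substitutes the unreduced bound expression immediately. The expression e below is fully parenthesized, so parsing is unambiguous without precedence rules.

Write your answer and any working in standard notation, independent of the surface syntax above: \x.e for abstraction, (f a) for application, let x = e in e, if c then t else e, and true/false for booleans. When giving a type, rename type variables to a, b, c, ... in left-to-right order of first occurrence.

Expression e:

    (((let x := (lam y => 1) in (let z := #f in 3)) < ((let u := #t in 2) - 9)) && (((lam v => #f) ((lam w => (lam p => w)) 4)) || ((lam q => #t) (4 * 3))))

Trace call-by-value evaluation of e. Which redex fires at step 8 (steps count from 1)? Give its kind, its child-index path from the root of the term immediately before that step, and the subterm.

Answer: delta at 1.1.1 : (4 * 3)

Working:
step 0: (((let x = (\y.1) in (let z = false in 3)) < ((let u = true in 2) - 9)) && (((\v.false) ((\w.(\p.w)) 4)) || ((\q.true) (4 * 3))))
step 1: [let@0.0] (((let z = false in 3) < ((let u = true in 2) - 9)) && (((\v.false) ((\w.(\p.w)) 4)) || ((\q.true) (4 * 3))))
step 2: [let@0.0] ((3 < ((let u = true in 2) - 9)) && (((\v.false) ((\w.(\p.w)) 4)) || ((\q.true) (4 * 3))))
step 3: [let@0.1.0] ((3 < (2 - 9)) && (((\v.false) ((\w.(\p.w)) 4)) || ((\q.true) (4 * 3))))
step 4: [delta@0.1] ((3 < -7) && (((\v.false) ((\w.(\p.w)) 4)) || ((\q.true) (4 * 3))))
step 5: [delta@0] (false && (((\v.false) ((\w.(\p.w)) 4)) || ((\q.true) (4 * 3))))
step 6: [beta@1.0.1] (false && (((\v.false) (\p.4)) || ((\q.true) (4 * 3))))
step 7: [beta@1.0] (false && (false || ((\q.true) (4 * 3))))
step 8: [delta@1.1.1] (false && (false || ((\q.true) 12)))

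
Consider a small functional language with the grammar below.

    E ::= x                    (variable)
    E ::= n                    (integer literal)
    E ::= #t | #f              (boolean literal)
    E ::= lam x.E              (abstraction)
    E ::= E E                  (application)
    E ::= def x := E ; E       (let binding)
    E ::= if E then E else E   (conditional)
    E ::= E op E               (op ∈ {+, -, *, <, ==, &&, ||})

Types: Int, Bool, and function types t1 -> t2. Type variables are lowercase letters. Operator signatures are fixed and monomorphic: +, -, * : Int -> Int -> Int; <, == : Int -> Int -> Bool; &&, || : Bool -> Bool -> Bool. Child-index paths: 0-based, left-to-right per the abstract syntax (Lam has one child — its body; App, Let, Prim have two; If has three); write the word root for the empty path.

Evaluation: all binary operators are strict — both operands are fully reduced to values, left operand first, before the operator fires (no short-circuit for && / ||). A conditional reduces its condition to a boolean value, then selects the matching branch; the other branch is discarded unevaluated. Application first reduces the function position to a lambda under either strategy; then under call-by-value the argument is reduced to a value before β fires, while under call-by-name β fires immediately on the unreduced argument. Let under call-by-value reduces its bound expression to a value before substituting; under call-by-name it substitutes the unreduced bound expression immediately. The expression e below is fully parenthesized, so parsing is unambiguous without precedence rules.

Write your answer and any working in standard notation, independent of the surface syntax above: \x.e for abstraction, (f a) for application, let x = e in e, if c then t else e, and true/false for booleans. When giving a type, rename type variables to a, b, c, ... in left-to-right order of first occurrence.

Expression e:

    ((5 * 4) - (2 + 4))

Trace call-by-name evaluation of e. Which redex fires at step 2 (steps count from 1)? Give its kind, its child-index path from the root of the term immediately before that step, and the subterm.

Trace:
step 0: ((5 * 4) - (2 + 4))
step 1: [delta@0] (20 - (2 + 4))
step 2: [delta@1] (20 - 6)

Answer: delta at 1 : (2 + 4)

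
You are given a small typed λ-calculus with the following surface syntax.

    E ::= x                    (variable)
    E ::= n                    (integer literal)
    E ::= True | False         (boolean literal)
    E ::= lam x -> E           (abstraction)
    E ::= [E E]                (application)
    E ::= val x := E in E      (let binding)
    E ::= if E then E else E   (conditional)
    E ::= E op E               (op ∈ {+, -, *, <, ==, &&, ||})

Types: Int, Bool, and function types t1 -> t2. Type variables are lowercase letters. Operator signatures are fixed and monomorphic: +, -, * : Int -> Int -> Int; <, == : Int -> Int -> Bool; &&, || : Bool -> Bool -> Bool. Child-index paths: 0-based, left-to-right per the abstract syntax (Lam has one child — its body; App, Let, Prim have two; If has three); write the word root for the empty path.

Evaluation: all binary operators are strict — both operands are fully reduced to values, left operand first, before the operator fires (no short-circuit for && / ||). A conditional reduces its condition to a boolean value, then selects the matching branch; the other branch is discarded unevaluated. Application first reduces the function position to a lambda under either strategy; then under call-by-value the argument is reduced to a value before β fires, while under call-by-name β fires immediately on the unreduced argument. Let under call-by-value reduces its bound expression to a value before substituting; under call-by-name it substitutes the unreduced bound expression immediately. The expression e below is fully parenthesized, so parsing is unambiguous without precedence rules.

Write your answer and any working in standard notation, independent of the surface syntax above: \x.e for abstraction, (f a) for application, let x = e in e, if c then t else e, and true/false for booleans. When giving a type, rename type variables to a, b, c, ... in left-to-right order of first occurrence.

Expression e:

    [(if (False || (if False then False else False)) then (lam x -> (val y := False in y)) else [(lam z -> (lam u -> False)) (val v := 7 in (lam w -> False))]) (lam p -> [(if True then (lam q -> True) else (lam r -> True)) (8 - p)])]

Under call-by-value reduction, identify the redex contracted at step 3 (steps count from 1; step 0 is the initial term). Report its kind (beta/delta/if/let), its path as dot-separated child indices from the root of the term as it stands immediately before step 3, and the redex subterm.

Answer: if at 0 : (if false then (\x.(let y = false in y)) else ((\z.(\u.false)) (let v = 7 in (\w.false))))

Working:
step 0: ((if (false || (if false then false else false)) then (\x.(let y = false in y)) else ((\z.(\u.false)) (let v = 7 in (\w.false)))) (\p.((if true then (\q.true) else (\r.true)) (8 - p))))
step 1: [if@0.0.1] ((if (false || false) then (\x.(let y = false in y)) else ((\z.(\u.false)) (let v = 7 in (\w.false)))) (\p.((if true then (\q.true) else (\r.true)) (8 - p))))
step 2: [delta@0.0] ((if false then (\x.(let y = false in y)) else ((\z.(\u.false)) (let v = 7 in (\w.false)))) (\p.((if true then (\q.true) else (\r.true)) (8 - p))))
step 3: [if@0] (((\z.(\u.false)) (let v = 7 in (\w.false))) (\p.((if true then (\q.true) else (\r.true)) (8 - p))))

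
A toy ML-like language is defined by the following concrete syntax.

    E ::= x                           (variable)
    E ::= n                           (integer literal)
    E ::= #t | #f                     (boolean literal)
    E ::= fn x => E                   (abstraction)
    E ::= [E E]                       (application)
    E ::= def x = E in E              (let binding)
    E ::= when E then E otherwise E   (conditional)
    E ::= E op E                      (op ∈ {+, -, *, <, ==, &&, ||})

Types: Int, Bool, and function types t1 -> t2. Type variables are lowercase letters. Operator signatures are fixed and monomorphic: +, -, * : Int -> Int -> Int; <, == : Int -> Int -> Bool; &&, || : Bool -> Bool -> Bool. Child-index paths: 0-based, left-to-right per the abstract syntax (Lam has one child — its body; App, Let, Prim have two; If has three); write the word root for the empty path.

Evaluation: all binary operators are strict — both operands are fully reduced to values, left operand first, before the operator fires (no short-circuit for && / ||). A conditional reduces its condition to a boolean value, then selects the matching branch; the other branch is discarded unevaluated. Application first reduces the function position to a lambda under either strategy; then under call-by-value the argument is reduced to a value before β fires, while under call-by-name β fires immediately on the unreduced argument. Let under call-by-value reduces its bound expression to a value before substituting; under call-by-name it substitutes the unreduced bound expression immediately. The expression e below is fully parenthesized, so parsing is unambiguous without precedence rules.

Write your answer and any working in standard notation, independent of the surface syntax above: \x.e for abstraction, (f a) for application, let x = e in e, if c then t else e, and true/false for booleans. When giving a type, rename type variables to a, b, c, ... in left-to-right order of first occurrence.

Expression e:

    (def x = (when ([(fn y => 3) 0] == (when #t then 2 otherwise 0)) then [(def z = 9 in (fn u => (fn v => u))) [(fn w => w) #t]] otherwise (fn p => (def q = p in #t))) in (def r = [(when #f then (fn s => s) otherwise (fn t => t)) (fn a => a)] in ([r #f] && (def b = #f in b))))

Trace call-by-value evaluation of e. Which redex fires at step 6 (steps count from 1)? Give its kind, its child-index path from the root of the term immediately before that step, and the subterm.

Working:
step 0: (let x = (if (((\y.3) 0) == (if true then 2 else 0)) then ((let z = 9 in (\u.(\v.u))) ((\w.w) true)) else (\p.(let q = p in true))) in (let r = ((if false then (\s.s) else (\t.t)) (\a.a)) in ((r false) && (let b = false in b))))
step 1: [beta@0.0.0] (let x = (if (3 == (if true then 2 else 0)) then ((let z = 9 in (\u.(\v.u))) ((\w.w) true)) else (\p.(let q = p in true))) in (let r = ((if false then (\s.s) else (\t.t)) (\a.a)) in ((r false) && (let b = false in b))))
step 2: [if@0.0.1] (let x = (if (3 == 2) then ((let z = 9 in (\u.(\v.u))) ((\w.w) true)) else (\p.(let q = p in true))) in (let r = ((if false then (\s.s) else (\t.t)) (\a.a)) in ((r false) && (let b = false in b))))
step 3: [delta@0.0] (let x = (if false then ((let z = 9 in (\u.(\v.u))) ((\w.w) true)) else (\p.(let q = p in true))) in (let r = ((if false then (\s.s) else (\t.t)) (\a.a)) in ((r false) && (let b = false in b))))
step 4: [if@0] (let x = (\p.(let q = p in true)) in (let r = ((if false then (\s.s) else (\t.t)) (\a.a)) in ((r false) && (let b = false in b))))
step 5: [let@root] (let r = ((if false then (\s.s) else (\t.t)) (\a.a)) in ((r false) && (let b = false in b)))
step 6: [if@0.0] (let r = ((\t.t) (\a.a)) in ((r false) && (let b = false in b)))

Answer: if at 0.0 : (if false then (\s.s) else (\t.t))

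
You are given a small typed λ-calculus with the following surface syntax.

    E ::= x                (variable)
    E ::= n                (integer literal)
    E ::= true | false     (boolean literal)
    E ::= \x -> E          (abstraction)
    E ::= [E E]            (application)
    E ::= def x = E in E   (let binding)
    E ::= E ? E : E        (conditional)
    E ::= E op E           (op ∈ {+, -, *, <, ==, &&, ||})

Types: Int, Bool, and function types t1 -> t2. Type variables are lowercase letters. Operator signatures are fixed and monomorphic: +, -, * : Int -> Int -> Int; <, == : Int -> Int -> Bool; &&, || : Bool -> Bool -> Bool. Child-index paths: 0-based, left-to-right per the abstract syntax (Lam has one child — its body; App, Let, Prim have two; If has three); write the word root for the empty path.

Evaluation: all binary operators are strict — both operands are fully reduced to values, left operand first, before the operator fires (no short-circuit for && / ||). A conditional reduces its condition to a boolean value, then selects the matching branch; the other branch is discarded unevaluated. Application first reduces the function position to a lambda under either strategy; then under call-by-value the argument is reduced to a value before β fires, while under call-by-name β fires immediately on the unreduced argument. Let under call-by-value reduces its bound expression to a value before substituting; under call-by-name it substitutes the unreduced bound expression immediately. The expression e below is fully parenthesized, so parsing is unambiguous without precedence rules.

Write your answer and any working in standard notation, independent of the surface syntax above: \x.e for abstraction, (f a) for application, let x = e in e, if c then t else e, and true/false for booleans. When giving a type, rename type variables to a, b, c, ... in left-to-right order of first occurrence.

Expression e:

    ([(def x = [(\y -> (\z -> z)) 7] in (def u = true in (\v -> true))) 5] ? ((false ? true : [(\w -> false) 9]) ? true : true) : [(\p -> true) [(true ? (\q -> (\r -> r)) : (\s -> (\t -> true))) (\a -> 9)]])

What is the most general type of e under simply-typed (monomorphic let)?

Trace:
z : b
\z._ : b -> b
\y._ : a -> b -> b
  unify a -> b -> b ~ Int -> c
  unify a ~ Int
  unify b -> b ~ c
_ _ : b -> b
let x : b -> b
let u : Bool
\v._ : d -> Bool
  unify d -> Bool ~ Int -> e
  unify d ~ Int
  unify Bool ~ e
_ _ : Bool
  unify Bool ~ Bool
  unify Bool ~ Bool
\w._ : f -> Bool
  unify f -> Bool ~ Int -> g
  unify f ~ Int
  unify Bool ~ g
_ _ : Bool
  unify Bool ~ Bool
  unify Bool ~ Bool
  unify Bool ~ Bool
\p._ : h -> Bool
  unify Bool ~ Bool
r : j
\r._ : j -> j
\q._ : i -> j -> j
\t._ : l -> Bool
\s._ : k -> l -> Bool
  unify i -> j -> j ~ k -> l -> Bool
  unify i ~ k
  unify j -> j ~ l -> Bool
  unify j ~ l
  unify l ~ Bool
\a._ : m -> Int
  unify k -> Bool -> Bool ~ (m -> Int) -> n
  unify k ~ m -> Int
  unify Bool -> Bool ~ n
_ _ : Bool -> Bool
  unify h -> Bool ~ (Bool -> Bool) -> o
  unify h ~ Bool -> Bool
  unify Bool ~ o
_ _ : Bool
  unify Bool ~ Bool

Answer: Bool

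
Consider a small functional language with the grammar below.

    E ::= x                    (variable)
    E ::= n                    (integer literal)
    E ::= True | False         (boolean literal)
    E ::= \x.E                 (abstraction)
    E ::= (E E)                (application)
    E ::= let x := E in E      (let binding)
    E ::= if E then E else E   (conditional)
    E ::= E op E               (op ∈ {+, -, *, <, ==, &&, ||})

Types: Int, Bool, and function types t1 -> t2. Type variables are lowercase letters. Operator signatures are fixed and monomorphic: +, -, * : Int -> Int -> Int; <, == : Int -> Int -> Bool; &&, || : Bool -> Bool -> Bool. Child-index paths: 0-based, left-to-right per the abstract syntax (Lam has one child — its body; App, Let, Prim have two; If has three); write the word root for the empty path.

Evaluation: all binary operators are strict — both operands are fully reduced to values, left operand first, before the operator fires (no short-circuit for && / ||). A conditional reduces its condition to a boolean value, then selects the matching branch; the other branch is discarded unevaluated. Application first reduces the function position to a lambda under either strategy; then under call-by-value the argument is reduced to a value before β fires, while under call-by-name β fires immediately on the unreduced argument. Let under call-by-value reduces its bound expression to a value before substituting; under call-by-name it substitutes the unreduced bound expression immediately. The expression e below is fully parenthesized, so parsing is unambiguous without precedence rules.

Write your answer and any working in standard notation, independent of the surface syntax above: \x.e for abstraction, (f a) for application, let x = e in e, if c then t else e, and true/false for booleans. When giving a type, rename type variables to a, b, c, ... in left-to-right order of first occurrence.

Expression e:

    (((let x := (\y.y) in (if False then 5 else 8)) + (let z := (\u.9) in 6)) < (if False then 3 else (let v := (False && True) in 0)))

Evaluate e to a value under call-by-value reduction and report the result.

Answer: false

Trace:
step 0: (((let x = (\y.y) in (if false then 5 else 8)) + (let z = (\u.9) in 6)) < (if false then 3 else (let v = (false && true) in 0)))
step 1: [let@0.0] (((if false then 5 else 8) + (let z = (\u.9) in 6)) < (if false then 3 else (let v = (false && true) in 0)))
step 2: [if@0.0] ((8 + (let z = (\u.9) in 6)) < (if false then 3 else (let v = (false && true) in 0)))
step 3: [let@0.1] ((8 + 6) < (if false then 3 else (let v = (false && true) in 0)))
step 4: [delta@0] (14 < (if false then 3 else (let v = (false && true) in 0)))
step 5: [if@1] (14 < (let v = (false && true) in 0))
step 6: [delta@1.0] (14 < (let v = false in 0))
step 7: [let@1] (14 < 0)
step 8: [delta@root] false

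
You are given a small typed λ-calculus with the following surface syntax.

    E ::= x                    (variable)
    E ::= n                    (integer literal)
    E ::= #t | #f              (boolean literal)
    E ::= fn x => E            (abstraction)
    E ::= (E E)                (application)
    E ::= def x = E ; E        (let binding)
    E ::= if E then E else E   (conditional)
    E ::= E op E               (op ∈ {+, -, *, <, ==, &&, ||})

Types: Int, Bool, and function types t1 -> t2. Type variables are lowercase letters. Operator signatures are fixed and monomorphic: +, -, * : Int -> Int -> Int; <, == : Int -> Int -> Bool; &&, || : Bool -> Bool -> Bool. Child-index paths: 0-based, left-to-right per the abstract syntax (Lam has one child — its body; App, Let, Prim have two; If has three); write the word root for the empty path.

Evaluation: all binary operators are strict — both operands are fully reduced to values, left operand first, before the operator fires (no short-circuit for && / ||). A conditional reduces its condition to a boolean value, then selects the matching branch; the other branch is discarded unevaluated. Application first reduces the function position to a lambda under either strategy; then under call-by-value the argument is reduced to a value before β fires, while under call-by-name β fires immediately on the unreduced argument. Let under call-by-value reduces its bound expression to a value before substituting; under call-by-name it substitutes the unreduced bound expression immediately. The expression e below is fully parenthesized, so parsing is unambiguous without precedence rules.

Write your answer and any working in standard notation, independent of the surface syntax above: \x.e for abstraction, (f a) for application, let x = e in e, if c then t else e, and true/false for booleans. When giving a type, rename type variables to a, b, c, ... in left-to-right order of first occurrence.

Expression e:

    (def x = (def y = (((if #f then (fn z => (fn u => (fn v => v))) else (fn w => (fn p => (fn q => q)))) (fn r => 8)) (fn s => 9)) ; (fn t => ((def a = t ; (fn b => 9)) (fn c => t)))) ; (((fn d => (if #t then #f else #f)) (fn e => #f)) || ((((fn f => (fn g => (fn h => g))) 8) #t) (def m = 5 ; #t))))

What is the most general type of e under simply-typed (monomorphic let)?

Trace:
  unify Bool ~ Bool
v : c
\v._ : c -> c
\u._ : b -> c -> c
\z._ : a -> b -> c -> c
q : f
\q._ : f -> f
\p._ : e -> f -> f
\w._ : d -> e -> f -> f
  unify a -> b -> c -> c ~ d -> e -> f -> f
  unify a ~ d
  unify b -> c -> c ~ e -> f -> f
  unify b ~ e
  unify c -> c ~ f -> f
  unify c ~ f
  unify f ~ f
\r._ : g -> Int
  unify d -> e -> f -> f ~ (g -> Int) -> h
  unify d ~ g -> Int
  unify e -> f -> f ~ h
_ _ : e -> f -> f
\s._ : i -> Int
  unify e -> f -> f ~ (i -> Int) -> j
  unify e ~ i -> Int
  unify f -> f ~ j
_ _ : f -> f
let y : f -> f
t : k
let a : k
\b._ : l -> Int
t : k
\c._ : m -> k
  unify l -> Int ~ (m -> k) -> n
  unify l ~ m -> k
  unify Int ~ n
_ _ : Int
\t._ : k -> Int
let x : k -> Int
  unify Bool ~ Bool
  unify Bool ~ Bool
\d._ : o -> Bool
\e._ : p -> Bool
  unify o -> Bool ~ (p -> Bool) -> q
  unify o ~ p -> Bool
  unify Bool ~ q
_ _ : Bool
  unify Bool ~ Bool
g : s
\h._ : t -> s
\g._ : s -> t -> s
\f._ : r -> s -> t -> s
  unify r -> s -> t -> s ~ Int -> u
  unify r ~ Int
  unify s -> t -> s ~ u
_ _ : s -> t -> s
  unify s -> t -> s ~ Bool -> v
  unify s ~ Bool
  unify t -> Bool ~ v
_ _ : t -> Bool
let m : Int
  unify t -> Bool ~ Bool -> w
  unify t ~ Bool
  unify Bool ~ w
_ _ : Bool
  unify Bool ~ Bool

Answer: Bool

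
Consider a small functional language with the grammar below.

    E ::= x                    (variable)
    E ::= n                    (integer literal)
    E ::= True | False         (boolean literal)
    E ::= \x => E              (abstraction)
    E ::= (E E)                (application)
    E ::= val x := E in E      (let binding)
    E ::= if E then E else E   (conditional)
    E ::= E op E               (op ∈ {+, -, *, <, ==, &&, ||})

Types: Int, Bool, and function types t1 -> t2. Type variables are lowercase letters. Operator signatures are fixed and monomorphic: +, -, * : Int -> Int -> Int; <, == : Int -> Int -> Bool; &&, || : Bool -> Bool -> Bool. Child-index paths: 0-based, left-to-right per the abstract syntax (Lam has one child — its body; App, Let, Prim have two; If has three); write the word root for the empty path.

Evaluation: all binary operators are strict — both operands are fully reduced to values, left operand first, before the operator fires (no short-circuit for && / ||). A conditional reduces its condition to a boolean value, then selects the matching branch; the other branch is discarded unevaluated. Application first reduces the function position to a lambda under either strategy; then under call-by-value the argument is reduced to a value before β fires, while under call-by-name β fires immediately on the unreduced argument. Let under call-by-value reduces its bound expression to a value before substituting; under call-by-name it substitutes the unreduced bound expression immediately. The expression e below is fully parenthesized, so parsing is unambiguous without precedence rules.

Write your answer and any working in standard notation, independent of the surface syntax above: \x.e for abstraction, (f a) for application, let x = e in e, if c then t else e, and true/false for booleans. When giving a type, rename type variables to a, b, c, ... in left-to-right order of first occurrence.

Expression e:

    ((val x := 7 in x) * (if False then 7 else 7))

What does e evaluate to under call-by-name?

Answer: 49

Working:
step 0: ((let x = 7 in x) * (if false then 7 else 7))
step 1: [let@0] (7 * (if false then 7 else 7))
step 2: [if@1] (7 * 7)
step 3: [delta@root] 49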